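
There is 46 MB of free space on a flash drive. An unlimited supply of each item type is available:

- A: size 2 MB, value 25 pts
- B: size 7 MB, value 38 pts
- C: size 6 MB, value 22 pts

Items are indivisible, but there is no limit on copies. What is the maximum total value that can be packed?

575 pts

Best value-per-unit is A at 25/2, and filling with it alone uses size 23×2=46. No mix of the others beats 23×25 = 575.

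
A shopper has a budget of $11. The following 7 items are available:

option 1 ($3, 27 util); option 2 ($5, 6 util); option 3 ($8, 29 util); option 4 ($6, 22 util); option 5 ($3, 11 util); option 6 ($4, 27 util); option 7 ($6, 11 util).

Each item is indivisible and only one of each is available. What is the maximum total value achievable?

65 util

Check high-value combinations within $11:
- option 1+option 5+option 6: cost 3+3+4=10, value 27+11+27=65
- option 1+option 3: cost 3+8=11, value 27+29=56
- option 1+option 6: cost 3+4=7, value 27+27=54
- option 1+option 4: cost 3+6=9, value 27+22=49
Best: 65 util.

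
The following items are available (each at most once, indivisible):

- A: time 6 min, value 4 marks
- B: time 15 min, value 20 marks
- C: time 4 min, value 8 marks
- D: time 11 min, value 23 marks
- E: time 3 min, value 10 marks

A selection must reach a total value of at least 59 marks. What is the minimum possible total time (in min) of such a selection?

33

Subsets with value ≥ 59, sorted by total time:
- B+C+D+E: time 33, value 61
- A+B+C+D+E: time 39, value 65
Minimum time: 33 min.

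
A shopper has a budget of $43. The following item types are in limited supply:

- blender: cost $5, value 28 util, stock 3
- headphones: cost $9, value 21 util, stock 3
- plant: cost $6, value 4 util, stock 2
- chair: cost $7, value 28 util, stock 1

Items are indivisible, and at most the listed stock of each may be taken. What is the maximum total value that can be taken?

Top feasible selections:
- 3×blender + 2×headphones + 1×chair: cost 40, value 154
- 3×blender + 3×headphones: cost 42, value 147
Best: 154 util.

154 util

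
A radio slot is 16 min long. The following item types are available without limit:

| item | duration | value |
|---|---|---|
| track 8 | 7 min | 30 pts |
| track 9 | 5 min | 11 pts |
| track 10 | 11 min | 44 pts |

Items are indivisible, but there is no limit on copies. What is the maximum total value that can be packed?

60 pts

Best value-per-unit is track 8 at 30/7, and filling with it alone uses duration 2×7=14. No mix of the others beats 2×30 = 60.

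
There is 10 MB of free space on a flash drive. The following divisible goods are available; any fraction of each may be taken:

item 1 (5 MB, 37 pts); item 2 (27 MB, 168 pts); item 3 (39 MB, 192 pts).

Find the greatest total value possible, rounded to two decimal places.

68.11

Take in order of value per unit:
- item 1 (37/5 per unit): all 5 → value 37, running total 37.00
- item 2 (168/27 per unit): 5 of 27 → value 5×168/27 = 31.1111, running total 68.11
Total 68.11.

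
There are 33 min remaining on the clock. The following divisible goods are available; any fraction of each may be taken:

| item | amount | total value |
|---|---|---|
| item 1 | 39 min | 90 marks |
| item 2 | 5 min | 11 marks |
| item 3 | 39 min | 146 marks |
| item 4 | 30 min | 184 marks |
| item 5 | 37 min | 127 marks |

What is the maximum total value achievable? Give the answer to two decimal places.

Take in order of value per unit:
- item 4 (184/30 per unit): all 30 → value 184, running total 184.00
- item 3 (146/39 per unit): 3 of 39 → value 3×146/39 = 11.2308, running total 195.23
Total 195.23.

195.23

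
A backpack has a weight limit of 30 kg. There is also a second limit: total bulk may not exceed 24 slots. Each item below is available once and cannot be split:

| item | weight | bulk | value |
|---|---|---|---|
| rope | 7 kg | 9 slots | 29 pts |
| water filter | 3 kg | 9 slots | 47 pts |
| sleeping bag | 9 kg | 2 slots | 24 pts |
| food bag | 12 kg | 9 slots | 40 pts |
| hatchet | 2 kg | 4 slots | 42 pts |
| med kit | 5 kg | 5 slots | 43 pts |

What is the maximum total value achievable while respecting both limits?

Feasible sets respecting both limits:
- water filter+sleeping bag+hatchet+med kit: weight 19, bulk 20, value 156
- water filter+sleeping bag+food bag+hatchet: weight 26, bulk 24, value 153
- sleeping bag+food bag+hatchet+med kit: weight 28, bulk 20, value 149
Best: 156 pts.

156 pts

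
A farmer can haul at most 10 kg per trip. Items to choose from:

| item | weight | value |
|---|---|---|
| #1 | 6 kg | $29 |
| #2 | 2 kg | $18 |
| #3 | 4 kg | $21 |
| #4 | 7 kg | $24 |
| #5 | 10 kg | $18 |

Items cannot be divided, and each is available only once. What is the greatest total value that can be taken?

Check high-value combinations within 10 kg:
- #1+#3: weight 6+4=10, value 29+21=50
- #1+#2: weight 6+2=8, value 29+18=47
- #2+#4: weight 2+7=9, value 18+24=42
- #2+#3: weight 2+4=6, value 18+21=39
- #1: weight 6, value 29
Best: $50.

$50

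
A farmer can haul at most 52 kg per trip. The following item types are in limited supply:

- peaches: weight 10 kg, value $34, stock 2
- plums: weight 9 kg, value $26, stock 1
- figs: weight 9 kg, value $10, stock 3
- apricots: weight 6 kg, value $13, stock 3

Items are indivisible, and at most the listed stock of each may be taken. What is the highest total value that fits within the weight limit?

Top feasible selections:
- 2×peaches + 1×plums + 3×apricots: weight 47, value 133
- 2×peaches + 1×plums + 1×figs + 2×apricots: weight 50, value 130
- 2×peaches + 1×plums + 2×apricots: weight 41, value 120
- 2×peaches + 1×plums + 1×figs + 1×apricots: weight 44, value 117
Best: $133.

$133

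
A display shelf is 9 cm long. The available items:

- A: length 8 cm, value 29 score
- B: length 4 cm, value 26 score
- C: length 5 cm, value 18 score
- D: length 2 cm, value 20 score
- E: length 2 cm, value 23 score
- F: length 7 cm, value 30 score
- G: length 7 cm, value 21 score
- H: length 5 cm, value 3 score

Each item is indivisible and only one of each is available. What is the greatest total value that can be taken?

Check high-value combinations within 9 cm:
- B+D+E: length 4+2+2=8, value 26+20+23=69
- C+D+E: length 5+2+2=9, value 18+20+23=61
- E+F: length 2+7=9, value 23+30=53
- D+F: length 2+7=9, value 20+30=50
- B+E: length 4+2=6, value 26+23=49
Best: 69 score.

69 score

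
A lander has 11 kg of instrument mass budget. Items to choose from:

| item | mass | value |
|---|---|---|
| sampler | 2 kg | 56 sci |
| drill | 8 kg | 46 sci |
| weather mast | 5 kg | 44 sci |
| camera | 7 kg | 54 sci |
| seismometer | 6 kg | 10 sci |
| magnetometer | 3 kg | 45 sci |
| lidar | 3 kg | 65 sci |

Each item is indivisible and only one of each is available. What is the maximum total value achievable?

166 sci

Check high-value combinations within 11 kg:
- sampler+magnetometer+lidar: mass 2+3+3=8, value 56+45+65=166
- sampler+weather mast+lidar: mass 2+5+3=10, value 56+44+65=165
- weather mast+magnetometer+lidar: mass 5+3+3=11, value 44+45+65=154
Best: 166 sci.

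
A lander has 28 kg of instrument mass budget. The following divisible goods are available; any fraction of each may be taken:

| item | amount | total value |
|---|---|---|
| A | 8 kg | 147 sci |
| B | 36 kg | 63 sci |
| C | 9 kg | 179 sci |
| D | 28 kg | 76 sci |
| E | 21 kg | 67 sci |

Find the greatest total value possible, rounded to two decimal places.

361.10

Take in order of value per unit:
- C (179/9 per unit): all 9 → value 179, running total 179.00
- A (147/8 per unit): all 8 → value 147, running total 326.00
- E (67/21 per unit): 11 of 21 → value 11×67/21 = 35.0952, running total 361.10
Total 361.10.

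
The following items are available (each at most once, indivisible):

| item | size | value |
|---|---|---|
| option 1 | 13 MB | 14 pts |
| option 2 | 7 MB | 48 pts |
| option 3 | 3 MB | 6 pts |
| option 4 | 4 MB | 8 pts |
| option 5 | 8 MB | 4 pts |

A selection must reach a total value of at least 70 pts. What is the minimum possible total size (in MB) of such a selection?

Subsets with value ≥ 70, sorted by total size:
- option 1+option 2+option 4: size 24, value 70
- option 1+option 2+option 3+option 4: size 27, value 76
- option 1+option 2+option 3+option 5: size 31, value 72
- option 1+option 2+option 4+option 5: size 32, value 74
Minimum size: 24 MB.

24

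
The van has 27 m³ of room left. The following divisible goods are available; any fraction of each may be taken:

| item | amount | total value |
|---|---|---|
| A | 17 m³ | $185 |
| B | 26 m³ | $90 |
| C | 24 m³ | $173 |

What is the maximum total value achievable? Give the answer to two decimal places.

Take in order of value per unit:
- A (185/17 per unit): all 17 → value 185, running total 185.00
- C (173/24 per unit): 10 of 24 → value 10×173/24 = 72.0833, running total 257.08
Total 257.08.

257.08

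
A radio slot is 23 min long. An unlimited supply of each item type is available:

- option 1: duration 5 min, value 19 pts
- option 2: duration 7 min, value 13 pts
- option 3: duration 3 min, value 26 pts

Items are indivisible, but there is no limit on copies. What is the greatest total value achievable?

182 pts

Best value-per-unit is option 3 at 26/3, and filling with it alone uses duration 7×3=21. No mix of the others beats 7×26 = 182.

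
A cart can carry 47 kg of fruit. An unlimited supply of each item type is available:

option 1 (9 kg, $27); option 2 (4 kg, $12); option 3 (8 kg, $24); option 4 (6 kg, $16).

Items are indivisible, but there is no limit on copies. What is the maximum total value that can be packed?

Best value-per-unit is option 1 at 27/9; filling with it alone gives 5×27 = 135.
Optimal mix: 3×option 1 + 5×option 2 → weight 47, value 141.

$141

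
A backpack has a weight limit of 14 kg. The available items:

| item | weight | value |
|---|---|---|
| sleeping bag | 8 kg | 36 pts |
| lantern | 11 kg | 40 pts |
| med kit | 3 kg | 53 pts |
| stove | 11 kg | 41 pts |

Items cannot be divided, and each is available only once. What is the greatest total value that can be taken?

Check high-value combinations within 14 kg:
- med kit+stove: weight 3+11=14, value 53+41=94
- lantern+med kit: weight 11+3=14, value 40+53=93
- sleeping bag+med kit: weight 8+3=11, value 36+53=89
- med kit: weight 3, value 53
- stove: weight 11, value 41
Best: 94 pts.

94 pts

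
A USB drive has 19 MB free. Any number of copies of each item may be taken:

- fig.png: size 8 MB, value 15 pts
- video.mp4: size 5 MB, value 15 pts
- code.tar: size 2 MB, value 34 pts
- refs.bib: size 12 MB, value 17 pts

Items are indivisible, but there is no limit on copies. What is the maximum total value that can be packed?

306 pts

Best value-per-unit is code.tar at 34/2, and filling with it alone uses size 9×2=18. No mix of the others beats 9×34 = 306.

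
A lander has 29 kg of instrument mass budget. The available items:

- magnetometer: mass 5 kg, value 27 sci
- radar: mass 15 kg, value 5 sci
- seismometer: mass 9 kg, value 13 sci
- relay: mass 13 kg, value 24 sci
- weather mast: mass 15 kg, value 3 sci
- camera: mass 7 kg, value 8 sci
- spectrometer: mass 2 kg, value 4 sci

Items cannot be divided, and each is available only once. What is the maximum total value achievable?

68 sci

Check high-value combinations within 29 kg:
- magnetometer+seismometer+relay+spectrometer: mass 5+9+13+2=29, value 27+13+24+4=68
- magnetometer+seismometer+relay: mass 5+9+13=27, value 27+13+24=64
- magnetometer+relay+camera+spectrometer: mass 5+13+7+2=27, value 27+24+8+4=63
Best: 68 sci.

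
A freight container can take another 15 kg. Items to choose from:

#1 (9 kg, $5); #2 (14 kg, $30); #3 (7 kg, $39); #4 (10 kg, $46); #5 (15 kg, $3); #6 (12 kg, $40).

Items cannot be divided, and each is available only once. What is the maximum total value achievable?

$46

Check high-value combinations within 15 kg:
- #4: weight 10, value 46
- #6: weight 12, value 40
- #3: weight 7, value 39
Best: $46.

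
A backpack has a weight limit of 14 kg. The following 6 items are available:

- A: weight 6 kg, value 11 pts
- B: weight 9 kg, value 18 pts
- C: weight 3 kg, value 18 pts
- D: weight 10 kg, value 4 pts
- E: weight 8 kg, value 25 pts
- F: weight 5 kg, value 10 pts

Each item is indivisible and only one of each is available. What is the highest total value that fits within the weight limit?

43 pts

Check high-value combinations within 14 kg:
- C+E: weight 3+8=11, value 18+25=43
- A+C+F: weight 6+3+5=14, value 11+18+10=39
- B+C: weight 9+3=12, value 18+18=36
- A+E: weight 6+8=14, value 11+25=36
Best: 43 pts.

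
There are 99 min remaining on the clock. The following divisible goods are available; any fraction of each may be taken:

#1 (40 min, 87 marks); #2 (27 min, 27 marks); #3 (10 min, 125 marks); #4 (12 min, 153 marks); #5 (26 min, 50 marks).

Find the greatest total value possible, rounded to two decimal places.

Take in order of value per unit:
- #4 (153/12 per unit): all 12 → value 153, running total 153.00
- #3 (125/10 per unit): all 10 → value 125, running total 278.00
- #1 (87/40 per unit): all 40 → value 87, running total 365.00
- #5 (50/26 per unit): all 26 → value 50, running total 415.00
- #2 (27/27 per unit): 11 of 27 → value 11×27/27 = 11.0000, running total 426.00
Total 426.00.

426.00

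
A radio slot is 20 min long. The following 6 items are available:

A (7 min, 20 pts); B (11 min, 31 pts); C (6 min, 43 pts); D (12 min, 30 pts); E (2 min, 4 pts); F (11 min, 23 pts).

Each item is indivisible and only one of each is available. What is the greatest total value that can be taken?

Check high-value combinations within 20 min:
- B+C+E: duration 11+6+2=19, value 31+43+4=78
- C+D+E: duration 6+12+2=20, value 43+30+4=77
- B+C: duration 11+6=17, value 31+43=74
- C+D: duration 6+12=18, value 43+30=73
Best: 78 pts.

78 pts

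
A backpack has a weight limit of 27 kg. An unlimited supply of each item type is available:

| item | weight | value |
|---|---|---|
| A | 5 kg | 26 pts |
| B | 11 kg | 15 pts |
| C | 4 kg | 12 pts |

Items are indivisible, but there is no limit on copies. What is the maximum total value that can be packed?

Best value-per-unit is A at 26/5, and filling with it alone uses weight 5×5=25. No mix of the others beats 5×26 = 130.

130 pts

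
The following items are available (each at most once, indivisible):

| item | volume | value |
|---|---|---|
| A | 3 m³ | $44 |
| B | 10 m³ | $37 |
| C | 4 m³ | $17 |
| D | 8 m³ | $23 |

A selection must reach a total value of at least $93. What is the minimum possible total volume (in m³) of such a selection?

17

Subsets with value ≥ 93, sorted by total volume:
- A+B+C: volume 17, value 98
- A+B+D: volume 21, value 104
- A+B+C+D: volume 25, value 121
Minimum volume: 17 m³.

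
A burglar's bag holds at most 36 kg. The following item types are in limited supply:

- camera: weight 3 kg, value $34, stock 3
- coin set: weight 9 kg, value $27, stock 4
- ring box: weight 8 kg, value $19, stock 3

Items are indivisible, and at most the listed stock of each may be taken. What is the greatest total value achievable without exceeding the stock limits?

$183

Best selections within weight 36 and stock limits:
- 3×camera + 3×coin set: weight 36, value 183
- 3×camera + 2×coin set + 1×ring box: weight 35, value 175
- 3×camera + 1×coin set + 2×ring box: weight 34, value 167
Best: $183.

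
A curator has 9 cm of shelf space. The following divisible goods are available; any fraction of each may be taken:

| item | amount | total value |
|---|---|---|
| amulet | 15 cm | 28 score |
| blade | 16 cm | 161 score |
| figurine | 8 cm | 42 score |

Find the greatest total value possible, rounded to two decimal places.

Take in order of value per unit:
- blade (161/16 per unit): 9 of 16 → value 9×161/16 = 90.5625, running total 90.56
Total 90.56.

90.56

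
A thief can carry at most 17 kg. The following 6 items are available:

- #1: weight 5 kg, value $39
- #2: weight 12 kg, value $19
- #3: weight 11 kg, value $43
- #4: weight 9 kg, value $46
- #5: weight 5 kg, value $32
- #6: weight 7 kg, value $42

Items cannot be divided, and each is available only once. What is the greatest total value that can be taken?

Check high-value combinations within 17 kg:
- #1+#5+#6: weight 5+5+7=17, value 39+32+42=113
- #4+#6: weight 9+7=16, value 46+42=88
- #1+#4: weight 5+9=14, value 39+46=85
- #1+#3: weight 5+11=16, value 39+43=82
Best: $113.

$113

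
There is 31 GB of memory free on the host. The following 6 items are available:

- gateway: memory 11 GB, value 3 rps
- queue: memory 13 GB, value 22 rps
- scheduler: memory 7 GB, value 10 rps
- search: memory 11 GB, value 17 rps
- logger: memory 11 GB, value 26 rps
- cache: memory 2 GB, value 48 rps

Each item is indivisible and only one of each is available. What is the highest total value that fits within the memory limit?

101 rps

Check high-value combinations within 31 GB:
- scheduler+search+logger+cache: memory 7+11+11+2=31, value 10+17+26+48=101
- queue+logger+cache: memory 13+11+2=26, value 22+26+48=96
- search+logger+cache: memory 11+11+2=24, value 17+26+48=91
Best: 101 rps.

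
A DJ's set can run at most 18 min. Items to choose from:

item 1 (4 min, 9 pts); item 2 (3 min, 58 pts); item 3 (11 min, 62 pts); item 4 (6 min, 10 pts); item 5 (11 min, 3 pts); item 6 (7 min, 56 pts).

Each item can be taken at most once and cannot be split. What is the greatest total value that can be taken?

Check high-value combinations within 18 min:
- item 1+item 2+item 3: duration 4+3+11=18, value 9+58+62=129
- item 2+item 4+item 6: duration 3+6+7=16, value 58+10+56=124
- item 1+item 2+item 6: duration 4+3+7=14, value 9+58+56=123
- item 2+item 3: duration 3+11=14, value 58+62=120
- item 3+item 6: duration 11+7=18, value 62+56=118
Best: 129 pts.

129 pts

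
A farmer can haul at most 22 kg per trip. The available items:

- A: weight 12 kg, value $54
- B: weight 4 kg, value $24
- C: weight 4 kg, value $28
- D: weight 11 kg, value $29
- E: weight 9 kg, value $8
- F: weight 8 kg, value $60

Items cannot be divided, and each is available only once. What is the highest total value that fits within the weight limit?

$114

Check high-value combinations within 22 kg:
- A+F: weight 12+8=20, value 54+60=114
- B+C+F: weight 4+4+8=16, value 24+28+60=112
- A+B+C: weight 12+4+4=20, value 54+24+28=106
Best: $114.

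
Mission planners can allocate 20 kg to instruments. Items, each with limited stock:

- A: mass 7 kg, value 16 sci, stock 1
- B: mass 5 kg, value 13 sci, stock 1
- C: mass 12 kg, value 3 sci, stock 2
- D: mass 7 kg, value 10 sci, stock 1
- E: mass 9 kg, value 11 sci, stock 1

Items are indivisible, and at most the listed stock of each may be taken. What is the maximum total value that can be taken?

39 sci

Top feasible selections:
- 1×A + 1×B + 1×D: mass 19, value 39
- 1×A + 1×B: mass 12, value 29
Best: 39 sci.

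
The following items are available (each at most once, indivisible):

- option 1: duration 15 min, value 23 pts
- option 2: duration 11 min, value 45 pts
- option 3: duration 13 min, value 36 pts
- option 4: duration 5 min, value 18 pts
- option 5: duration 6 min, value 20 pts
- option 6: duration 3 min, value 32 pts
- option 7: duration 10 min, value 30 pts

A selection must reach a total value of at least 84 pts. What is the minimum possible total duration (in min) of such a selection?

19

Subsets with value ≥ 84, sorted by total duration:
- option 2+option 4+option 6: duration 19, value 95
- option 2+option 5+option 6: duration 20, value 97
- option 3+option 4+option 6: duration 21, value 86
Minimum duration: 19 min.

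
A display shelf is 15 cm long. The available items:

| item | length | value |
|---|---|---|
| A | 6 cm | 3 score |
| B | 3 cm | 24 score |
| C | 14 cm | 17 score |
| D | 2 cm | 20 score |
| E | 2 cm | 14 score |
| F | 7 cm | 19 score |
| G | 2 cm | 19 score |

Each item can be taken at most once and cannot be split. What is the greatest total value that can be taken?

Check high-value combinations within 15 cm:
- B+D+F+G: length 3+2+7+2=14, value 24+20+19+19=82
- A+B+D+E+G: length 6+3+2+2+2=15, value 3+24+20+14+19=80
- B+D+E+G: length 3+2+2+2=9, value 24+20+14+19=77
- B+D+E+F: length 3+2+2+7=14, value 24+20+14+19=77
- B+E+F+G: length 3+2+7+2=14, value 24+14+19+19=76
Best: 82 score.

82 score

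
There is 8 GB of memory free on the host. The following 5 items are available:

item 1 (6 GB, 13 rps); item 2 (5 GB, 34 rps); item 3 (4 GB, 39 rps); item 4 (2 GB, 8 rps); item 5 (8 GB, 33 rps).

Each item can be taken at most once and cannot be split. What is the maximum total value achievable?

47 rps

Check high-value combinations within 8 GB:
- item 3+item 4: memory 4+2=6, value 39+8=47
- item 2+item 4: memory 5+2=7, value 34+8=42
- item 3: memory 4, value 39
- item 2: memory 5, value 34
Best: 47 rps.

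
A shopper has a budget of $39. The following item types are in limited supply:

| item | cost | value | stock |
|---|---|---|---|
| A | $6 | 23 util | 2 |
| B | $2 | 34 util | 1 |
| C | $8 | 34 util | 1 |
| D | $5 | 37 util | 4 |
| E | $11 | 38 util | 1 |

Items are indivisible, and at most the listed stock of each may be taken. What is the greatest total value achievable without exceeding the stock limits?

243 util

Top feasible selections:
- 1×A + 1×B + 4×D + 1×E: cost 39, value 243
- 1×A + 1×B + 1×C + 4×D: cost 36, value 239
Best: 243 util.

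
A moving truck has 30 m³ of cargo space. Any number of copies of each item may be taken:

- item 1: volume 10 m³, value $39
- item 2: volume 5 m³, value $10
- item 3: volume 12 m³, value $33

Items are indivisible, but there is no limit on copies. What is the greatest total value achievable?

Best value-per-unit is item 1 at 39/10, and filling with it alone uses volume 3×10=30. No mix of the others beats 3×39 = 117.

$117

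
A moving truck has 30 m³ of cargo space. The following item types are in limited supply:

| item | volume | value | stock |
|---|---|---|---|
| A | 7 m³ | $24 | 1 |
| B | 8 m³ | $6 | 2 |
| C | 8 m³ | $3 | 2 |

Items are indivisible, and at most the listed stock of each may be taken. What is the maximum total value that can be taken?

$36

Top feasible selections:
- 1×A + 2×B: volume 23, value 36
- 1×A + 1×B + 1×C: volume 23, value 33
- 1×A + 1×B: volume 15, value 30
- 1×A + 2×C: volume 23, value 30
Best: $36.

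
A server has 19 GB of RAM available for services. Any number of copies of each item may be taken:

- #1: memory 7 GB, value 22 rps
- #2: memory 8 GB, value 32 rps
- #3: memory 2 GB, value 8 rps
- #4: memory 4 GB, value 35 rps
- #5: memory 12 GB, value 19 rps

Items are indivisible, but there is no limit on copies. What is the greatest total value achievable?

148 rps

Best value-per-unit is #4 at 35/4; filling with it alone gives 4×35 = 140.
Optimal mix: 1×#3 + 4×#4 → memory 18, value 148.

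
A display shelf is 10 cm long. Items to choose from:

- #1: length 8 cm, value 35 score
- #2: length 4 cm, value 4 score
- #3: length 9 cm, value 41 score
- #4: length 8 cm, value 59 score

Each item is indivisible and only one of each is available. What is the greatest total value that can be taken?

59 score

This is a 0/1 knapsack; check combinations near the capacity.
- #4: length 8, value 59
- #3: length 9, value 41
- #1: length 8, value 35
- #2: length 4, value 4
Best: 59 score.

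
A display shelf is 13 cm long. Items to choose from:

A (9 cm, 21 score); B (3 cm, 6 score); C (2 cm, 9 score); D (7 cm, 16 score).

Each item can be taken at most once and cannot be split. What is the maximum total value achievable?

31 score

Check high-value combinations within 13 cm:
- B+C+D: length 3+2+7=12, value 6+9+16=31
- A+C: length 9+2=11, value 21+9=30
- A+B: length 9+3=12, value 21+6=27
- C+D: length 2+7=9, value 9+16=25
Best: 31 score.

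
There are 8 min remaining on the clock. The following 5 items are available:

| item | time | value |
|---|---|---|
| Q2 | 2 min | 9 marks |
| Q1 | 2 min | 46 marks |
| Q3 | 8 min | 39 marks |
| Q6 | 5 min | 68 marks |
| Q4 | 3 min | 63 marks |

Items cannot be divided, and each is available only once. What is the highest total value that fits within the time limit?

Check high-value combinations within 8 min:
- Q6+Q4: time 5+3=8, value 68+63=131
- Q2+Q1+Q4: time 2+2+3=7, value 9+46+63=118
- Q1+Q6: time 2+5=7, value 46+68=114
- Q1+Q4: time 2+3=5, value 46+63=109
Best: 131 marks.

131 marks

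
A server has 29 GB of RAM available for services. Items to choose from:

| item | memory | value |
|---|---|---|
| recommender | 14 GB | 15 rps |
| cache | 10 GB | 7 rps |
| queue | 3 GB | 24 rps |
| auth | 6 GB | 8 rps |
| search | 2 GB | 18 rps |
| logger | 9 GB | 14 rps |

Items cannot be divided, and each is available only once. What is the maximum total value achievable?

71 rps

Check high-value combinations within 29 GB:
- recommender+queue+search+logger: memory 14+3+2+9=28, value 15+24+18+14=71
- recommender+queue+auth+search: memory 14+3+6+2=25, value 15+24+8+18=65
- queue+auth+search+logger: memory 3+6+2+9=20, value 24+8+18+14=64
Best: 71 rps.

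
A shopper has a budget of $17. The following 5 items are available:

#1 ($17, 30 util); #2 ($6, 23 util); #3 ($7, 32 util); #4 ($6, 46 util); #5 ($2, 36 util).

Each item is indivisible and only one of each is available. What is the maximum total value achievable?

114 util

Check high-value combinations within $17:
- #3+#4+#5: cost 7+6+2=15, value 32+46+36=114
- #2+#4+#5: cost 6+6+2=14, value 23+46+36=105
- #2+#3+#5: cost 6+7+2=15, value 23+32+36=91
Best: 114 util.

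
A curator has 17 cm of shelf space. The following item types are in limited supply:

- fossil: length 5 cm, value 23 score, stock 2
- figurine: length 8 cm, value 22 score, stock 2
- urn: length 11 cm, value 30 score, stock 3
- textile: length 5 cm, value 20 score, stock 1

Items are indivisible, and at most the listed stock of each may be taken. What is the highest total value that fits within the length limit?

Top feasible selections:
- 2×fossil + 1×textile: length 15, value 66
- 1×fossil + 1×urn: length 16, value 53
- 1×urn + 1×textile: length 16, value 50
Best: 66 score.

66 score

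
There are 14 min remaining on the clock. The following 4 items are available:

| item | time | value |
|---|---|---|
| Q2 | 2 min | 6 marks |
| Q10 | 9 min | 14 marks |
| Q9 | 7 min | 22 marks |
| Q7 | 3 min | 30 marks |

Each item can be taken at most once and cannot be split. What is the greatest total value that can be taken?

Check high-value combinations within 14 min:
- Q2+Q9+Q7: time 2+7+3=12, value 6+22+30=58
- Q9+Q7: time 7+3=10, value 22+30=52
- Q2+Q10+Q7: time 2+9+3=14, value 6+14+30=50
Best: 58 marks.

58 marks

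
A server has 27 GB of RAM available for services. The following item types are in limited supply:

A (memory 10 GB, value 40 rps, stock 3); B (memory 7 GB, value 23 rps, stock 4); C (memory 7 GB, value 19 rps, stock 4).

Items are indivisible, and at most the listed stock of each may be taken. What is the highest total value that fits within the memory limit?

103 rps

Best selections within memory 27 and stock limits:
- 2×A + 1×B: memory 27, value 103
- 2×A + 1×C: memory 27, value 99
- 1×A + 2×B: memory 24, value 86
- 1×A + 1×B + 1×C: memory 24, value 82
Best: 103 rps.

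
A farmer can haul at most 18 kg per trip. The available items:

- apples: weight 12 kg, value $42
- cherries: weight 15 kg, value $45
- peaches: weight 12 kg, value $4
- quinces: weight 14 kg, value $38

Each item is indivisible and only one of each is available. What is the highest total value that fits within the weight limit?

$45

This is a 0/1 knapsack; check combinations near the capacity.
- cherries: weight 15, value 45
- apples: weight 12, value 42
- quinces: weight 14, value 38
Best: $45.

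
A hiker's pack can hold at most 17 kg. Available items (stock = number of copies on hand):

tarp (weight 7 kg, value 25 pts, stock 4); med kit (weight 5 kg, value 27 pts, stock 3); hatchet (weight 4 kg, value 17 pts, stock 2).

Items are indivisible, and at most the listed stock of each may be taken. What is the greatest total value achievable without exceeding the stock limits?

81 pts

Top feasible selections:
- 3×med kit: weight 15, value 81
- 1×tarp + 2×med kit: weight 17, value 79
Best: 81 pts.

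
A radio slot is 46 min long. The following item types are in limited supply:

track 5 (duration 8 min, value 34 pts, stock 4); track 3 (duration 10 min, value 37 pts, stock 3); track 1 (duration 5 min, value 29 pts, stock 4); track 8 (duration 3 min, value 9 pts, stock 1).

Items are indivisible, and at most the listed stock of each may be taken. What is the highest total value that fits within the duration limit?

Top feasible selections:
- 2×track 5 + 1×track 3 + 4×track 1: duration 46, value 221
- 3×track 5 + 4×track 1: duration 44, value 218
- 1×track 5 + 2×track 3 + 3×track 1 + 1×track 8: duration 46, value 204
- 4×track 5 + 2×track 1 + 1×track 8: duration 45, value 203
Best: 221 pts.

221 pts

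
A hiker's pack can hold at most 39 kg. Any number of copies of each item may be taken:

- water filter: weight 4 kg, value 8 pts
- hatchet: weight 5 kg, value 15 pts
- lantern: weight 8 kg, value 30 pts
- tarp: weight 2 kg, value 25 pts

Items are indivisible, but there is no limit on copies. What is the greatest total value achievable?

Best value-per-unit is tarp at 25/2, and filling with it alone uses weight 19×2=38. No mix of the others beats 19×25 = 475.

475 pts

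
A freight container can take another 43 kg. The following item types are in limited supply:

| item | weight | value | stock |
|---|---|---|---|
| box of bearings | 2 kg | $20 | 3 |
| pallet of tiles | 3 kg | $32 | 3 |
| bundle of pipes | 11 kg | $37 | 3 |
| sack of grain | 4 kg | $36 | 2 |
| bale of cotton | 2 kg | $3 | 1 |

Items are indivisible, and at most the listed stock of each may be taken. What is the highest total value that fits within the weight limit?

Best selections within weight 43 and stock limits:
- 2×box of bearings + 3×pallet of tiles + 2×bundle of pipes + 2×sack of grain: weight 43, value 282
- 3×box of bearings + 2×pallet of tiles + 2×bundle of pipes + 2×sack of grain: weight 42, value 270
Best: $282.

$282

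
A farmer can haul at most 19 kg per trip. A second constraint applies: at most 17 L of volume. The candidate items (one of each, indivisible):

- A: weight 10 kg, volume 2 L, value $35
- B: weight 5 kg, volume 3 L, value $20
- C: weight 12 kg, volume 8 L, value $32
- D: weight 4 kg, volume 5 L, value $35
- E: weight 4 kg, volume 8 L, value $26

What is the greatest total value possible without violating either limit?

$96

Feasible sets respecting both limits:
- A+D+E: weight 18, volume 15, value 96
- A+B+D: weight 19, volume 10, value 90
- A+B+E: weight 19, volume 13, value 81
Best: $96.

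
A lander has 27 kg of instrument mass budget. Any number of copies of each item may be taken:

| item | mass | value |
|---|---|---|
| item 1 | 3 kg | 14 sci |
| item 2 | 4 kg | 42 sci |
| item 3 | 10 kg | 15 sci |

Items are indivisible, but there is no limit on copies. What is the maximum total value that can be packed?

266 sci

Best value-per-unit is item 2 at 42/4; filling with it alone gives 6×42 = 252.
Optimal mix: 1×item 1 + 6×item 2 → mass 27, value 266.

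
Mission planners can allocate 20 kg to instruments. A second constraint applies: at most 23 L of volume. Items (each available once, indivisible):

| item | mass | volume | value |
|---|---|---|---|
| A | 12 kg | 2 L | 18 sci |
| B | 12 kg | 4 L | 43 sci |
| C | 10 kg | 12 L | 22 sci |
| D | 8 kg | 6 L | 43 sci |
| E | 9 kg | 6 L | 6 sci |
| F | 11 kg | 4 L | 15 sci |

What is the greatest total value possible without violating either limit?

86 sci

Feasible sets respecting both limits:
- B+D: mass 20, volume 10, value 86
- C+D: mass 18, volume 18, value 65
- A+D: mass 20, volume 8, value 61
- D+F: mass 19, volume 10, value 58
Best: 86 sci.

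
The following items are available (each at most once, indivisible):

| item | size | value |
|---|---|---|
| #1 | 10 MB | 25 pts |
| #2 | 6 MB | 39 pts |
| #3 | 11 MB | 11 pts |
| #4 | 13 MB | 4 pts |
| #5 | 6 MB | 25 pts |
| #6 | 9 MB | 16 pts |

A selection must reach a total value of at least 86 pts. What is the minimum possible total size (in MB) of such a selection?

Subsets with value ≥ 86, sorted by total size:
- #1+#2+#5: size 22, value 89
- #1+#2+#5+#6: size 31, value 105
- #2+#3+#5+#6: size 32, value 91
Minimum size: 22 MB.

22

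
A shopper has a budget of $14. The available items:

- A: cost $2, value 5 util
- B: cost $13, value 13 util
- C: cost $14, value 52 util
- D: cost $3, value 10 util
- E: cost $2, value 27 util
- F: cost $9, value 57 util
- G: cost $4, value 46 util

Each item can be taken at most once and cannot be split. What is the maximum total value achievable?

103 util

Check high-value combinations within $14:
- F+G: cost 9+4=13, value 57+46=103
- D+E+F: cost 3+2+9=14, value 10+27+57=94
- A+E+F: cost 2+2+9=13, value 5+27+57=89
- A+D+E+G: cost 2+3+2+4=11, value 5+10+27+46=88
Best: 103 util.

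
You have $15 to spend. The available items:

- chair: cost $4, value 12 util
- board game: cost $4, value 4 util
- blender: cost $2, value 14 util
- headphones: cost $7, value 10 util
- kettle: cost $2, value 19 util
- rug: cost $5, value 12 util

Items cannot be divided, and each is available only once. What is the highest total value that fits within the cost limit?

57 util

Check high-value combinations within $15:
- chair+blender+kettle+rug: cost 4+2+2+5=13, value 12+14+19+12=57
- chair+blender+headphones+kettle: cost 4+2+7+2=15, value 12+14+10+19=55
- chair+board game+blender+kettle: cost 4+4+2+2=12, value 12+4+14+19=49
Best: 57 util.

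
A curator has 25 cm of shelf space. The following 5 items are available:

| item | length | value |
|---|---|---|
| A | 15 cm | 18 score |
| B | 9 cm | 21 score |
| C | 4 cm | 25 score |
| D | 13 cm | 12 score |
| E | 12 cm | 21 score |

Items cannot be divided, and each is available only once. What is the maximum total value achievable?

67 score

Check high-value combinations within 25 cm:
- B+C+E: length 9+4+12=25, value 21+25+21=67
- B+C: length 9+4=13, value 21+25=46
- C+E: length 4+12=16, value 25+21=46
- A+C: length 15+4=19, value 18+25=43
- B+E: length 9+12=21, value 21+21=42
Best: 67 score.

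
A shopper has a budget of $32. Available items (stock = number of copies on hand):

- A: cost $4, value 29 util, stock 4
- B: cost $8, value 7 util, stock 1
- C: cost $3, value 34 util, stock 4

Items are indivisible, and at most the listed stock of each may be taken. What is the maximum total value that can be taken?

252 util

Best selections within cost 32 and stock limits:
- 4×A + 4×C: cost 28, value 252
- 3×A + 1×B + 4×C: cost 32, value 230
- 3×A + 4×C: cost 24, value 223
Best: 252 util.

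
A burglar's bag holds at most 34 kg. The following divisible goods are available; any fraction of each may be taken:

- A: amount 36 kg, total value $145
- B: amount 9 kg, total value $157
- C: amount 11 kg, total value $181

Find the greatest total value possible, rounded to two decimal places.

394.39

Take in order of value per unit:
- B (157/9 per unit): all 9 → value 157, running total 157.00
- C (181/11 per unit): all 11 → value 181, running total 338.00
- A (145/36 per unit): 14 of 36 → value 14×145/36 = 56.3889, running total 394.39
Total 394.39.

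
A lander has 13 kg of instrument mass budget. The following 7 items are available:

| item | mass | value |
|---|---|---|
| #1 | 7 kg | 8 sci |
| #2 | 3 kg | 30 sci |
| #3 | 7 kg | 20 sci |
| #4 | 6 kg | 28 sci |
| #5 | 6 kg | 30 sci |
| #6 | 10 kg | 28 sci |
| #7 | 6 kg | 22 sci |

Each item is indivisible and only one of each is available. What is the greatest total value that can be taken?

This is a 0/1 knapsack; check combinations near the capacity.
- #2+#5: mass 3+6=9, value 30+30=60
- #2+#4: mass 3+6=9, value 30+28=58
- #4+#5: mass 6+6=12, value 28+30=58
- #2+#6: mass 3+10=13, value 30+28=58
Best: 60 sci.

60 sci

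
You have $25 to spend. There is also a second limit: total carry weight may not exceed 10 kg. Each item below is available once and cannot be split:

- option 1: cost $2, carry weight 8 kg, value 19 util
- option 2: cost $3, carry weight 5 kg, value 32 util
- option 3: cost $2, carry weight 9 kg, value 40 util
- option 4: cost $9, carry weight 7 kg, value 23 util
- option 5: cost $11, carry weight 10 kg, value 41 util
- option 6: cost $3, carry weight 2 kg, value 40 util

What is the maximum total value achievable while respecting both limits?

Feasible sets respecting both limits:
- option 2+option 6: cost 6, carry weight 7, value 72
- option 4+option 6: cost 12, carry weight 9, value 63
- option 1+option 6: cost 5, carry weight 10, value 59
- option 5: cost 11, carry weight 10, value 41
Best: 72 util.

72 util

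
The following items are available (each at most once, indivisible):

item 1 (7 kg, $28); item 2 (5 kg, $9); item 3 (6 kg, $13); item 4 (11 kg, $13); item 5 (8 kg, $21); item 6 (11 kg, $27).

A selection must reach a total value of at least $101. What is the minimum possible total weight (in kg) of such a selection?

Subsets with value ≥ 101, sorted by total weight:
- item 1+item 3+item 4+item 5+item 6: weight 43, value 102
- item 1+item 2+item 3+item 4+item 5+item 6: weight 48, value 111
Minimum weight: 43 kg.

43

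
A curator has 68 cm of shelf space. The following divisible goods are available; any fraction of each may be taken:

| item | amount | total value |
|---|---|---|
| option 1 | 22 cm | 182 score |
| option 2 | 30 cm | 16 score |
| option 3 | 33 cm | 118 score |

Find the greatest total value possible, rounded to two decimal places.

Take in order of value per unit:
- option 1 (182/22 per unit): all 22 → value 182, running total 182.00
- option 3 (118/33 per unit): all 33 → value 118, running total 300.00
- option 2 (16/30 per unit): 13 of 30 → value 13×16/30 = 6.9333, running total 306.93
Total 306.93.

306.93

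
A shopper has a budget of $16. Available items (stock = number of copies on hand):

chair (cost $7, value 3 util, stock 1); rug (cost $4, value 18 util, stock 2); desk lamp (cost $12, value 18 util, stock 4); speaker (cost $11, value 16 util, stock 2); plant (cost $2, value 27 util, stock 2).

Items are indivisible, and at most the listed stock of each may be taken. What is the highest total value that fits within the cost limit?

90 util

Best selections within cost 16 and stock limits:
- 2×rug + 2×plant: cost 12, value 90
- 1×chair + 1×rug + 2×plant: cost 15, value 75
Best: 90 util.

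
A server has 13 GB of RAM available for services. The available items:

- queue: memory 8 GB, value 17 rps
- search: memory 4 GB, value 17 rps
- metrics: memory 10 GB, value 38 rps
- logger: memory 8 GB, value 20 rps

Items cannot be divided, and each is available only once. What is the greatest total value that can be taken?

38 rps

This is a 0/1 knapsack; check combinations near the capacity.
- metrics: memory 10, value 38
- search+logger: memory 4+8=12, value 17+20=37
- queue+search: memory 8+4=12, value 17+17=34
Best: 38 rps.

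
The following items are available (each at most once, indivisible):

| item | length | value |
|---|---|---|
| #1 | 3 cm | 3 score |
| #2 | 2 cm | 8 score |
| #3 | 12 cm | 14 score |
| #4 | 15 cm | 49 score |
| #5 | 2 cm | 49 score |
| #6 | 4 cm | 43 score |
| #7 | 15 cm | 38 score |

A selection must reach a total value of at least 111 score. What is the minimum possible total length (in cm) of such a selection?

20

Subsets with value ≥ 111, sorted by total length:
- #2+#3+#5+#6: length 20, value 114
- #4+#5+#6: length 21, value 141
- #5+#6+#7: length 21, value 130
- #2+#4+#5+#6: length 23, value 149
Minimum length: 20 cm.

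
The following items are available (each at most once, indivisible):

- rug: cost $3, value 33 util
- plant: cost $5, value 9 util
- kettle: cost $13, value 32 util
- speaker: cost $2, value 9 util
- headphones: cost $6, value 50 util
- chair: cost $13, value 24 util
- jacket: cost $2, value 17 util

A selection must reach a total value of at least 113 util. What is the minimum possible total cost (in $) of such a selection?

Subsets with value ≥ 113, sorted by total cost:
- rug+plant+speaker+headphones+jacket: cost 18, value 118
- rug+kettle+headphones: cost 22, value 115
Minimum cost: 18 $.

18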